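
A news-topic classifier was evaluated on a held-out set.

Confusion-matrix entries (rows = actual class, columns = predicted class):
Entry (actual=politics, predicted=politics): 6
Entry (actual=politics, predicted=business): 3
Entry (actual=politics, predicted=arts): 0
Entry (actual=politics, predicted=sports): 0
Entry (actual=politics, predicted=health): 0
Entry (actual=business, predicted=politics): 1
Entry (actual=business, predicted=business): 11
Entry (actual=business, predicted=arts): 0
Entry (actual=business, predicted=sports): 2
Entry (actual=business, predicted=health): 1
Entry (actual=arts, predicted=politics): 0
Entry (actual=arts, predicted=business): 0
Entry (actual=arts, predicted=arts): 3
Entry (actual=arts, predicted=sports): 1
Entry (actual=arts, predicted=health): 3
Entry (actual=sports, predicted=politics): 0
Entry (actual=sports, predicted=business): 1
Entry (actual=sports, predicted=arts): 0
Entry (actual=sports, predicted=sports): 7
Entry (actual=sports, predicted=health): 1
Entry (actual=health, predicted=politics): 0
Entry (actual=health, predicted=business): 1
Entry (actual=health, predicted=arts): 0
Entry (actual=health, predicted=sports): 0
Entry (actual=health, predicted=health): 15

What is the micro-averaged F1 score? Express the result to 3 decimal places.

Micro-averaging pools counts across classes: ΣTP=42, ΣFP=14, ΣFN=14.
Micro-F1 score = 2·TP/(2·TP+FP+FN) on pooled counts = 0.750 (equals overall accuracy in single-label multiclass).

0.750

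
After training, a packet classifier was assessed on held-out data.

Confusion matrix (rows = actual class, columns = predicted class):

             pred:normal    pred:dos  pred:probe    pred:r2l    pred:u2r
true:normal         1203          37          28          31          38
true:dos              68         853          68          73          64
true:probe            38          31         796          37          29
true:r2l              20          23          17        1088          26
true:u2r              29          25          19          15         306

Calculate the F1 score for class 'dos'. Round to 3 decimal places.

Treat 'dos' as positive and all other classes as negative.
F1 score = 2·TP/(2·TP+FP+FN).
dos: TP=853, FP=37+31+23+25=116, FN=68+68+73+64=273 → 1706/2095 = 0.8143

0.814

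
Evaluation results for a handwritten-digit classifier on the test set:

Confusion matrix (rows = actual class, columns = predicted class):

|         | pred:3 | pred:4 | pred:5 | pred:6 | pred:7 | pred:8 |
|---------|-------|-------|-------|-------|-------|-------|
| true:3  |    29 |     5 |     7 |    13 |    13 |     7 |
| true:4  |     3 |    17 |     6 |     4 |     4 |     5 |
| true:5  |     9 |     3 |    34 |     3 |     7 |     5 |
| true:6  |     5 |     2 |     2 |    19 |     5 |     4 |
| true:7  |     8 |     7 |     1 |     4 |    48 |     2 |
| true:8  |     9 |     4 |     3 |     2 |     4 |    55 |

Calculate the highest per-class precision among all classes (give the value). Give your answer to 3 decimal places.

0.705

Per-class precision (TP/(TP+FP)):
  3: TP=29, FP=3+9+5+8+9=34 → 29/63 = 0.4603
  4: TP=17, FP=5+3+2+7+4=21 → 17/38 = 0.4474
  5: TP=34, FP=7+6+2+1+3=19 → 34/53 = 0.6415
  6: TP=19, FP=13+4+3+4+2=26 → 19/45 = 0.4222
  7: TP=48, FP=13+4+7+5+4=33 → 48/81 = 0.5926
  8: TP=55, FP=7+5+5+4+2=23 → 55/78 = 0.7051
Highest is class '8' with precision = 0.705.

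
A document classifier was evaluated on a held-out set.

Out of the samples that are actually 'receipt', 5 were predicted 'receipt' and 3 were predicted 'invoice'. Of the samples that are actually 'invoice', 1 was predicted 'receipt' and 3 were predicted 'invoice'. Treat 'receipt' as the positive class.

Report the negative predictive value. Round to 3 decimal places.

NPV = TN/(TN+FN) = 3/(3+3) = 0.500

0.500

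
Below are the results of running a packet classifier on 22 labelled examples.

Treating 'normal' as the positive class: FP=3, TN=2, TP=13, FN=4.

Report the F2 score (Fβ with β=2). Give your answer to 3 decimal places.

0.774

Fβ = (1+β²)·TP / ((1+β²)·TP + β²·FN + FP), with β²=4
= 5·13 / (5·13 + 4·4 + 3) = 0.774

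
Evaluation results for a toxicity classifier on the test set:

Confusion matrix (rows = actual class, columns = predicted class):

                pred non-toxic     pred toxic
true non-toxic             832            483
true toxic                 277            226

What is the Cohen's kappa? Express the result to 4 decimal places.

Observed agreement pₒ = trace/N = 1058/1818 = 0.58196
Expected agreement pₑ = Σ (rowᵢ·colᵢ)/N² = (1315·1109 + 503·709)/1818² = 0.54914
κ = (pₒ − pₑ)/(1 − pₑ) = (0.58196 − 0.54914)/(1 − 0.54914) = 0.0728

0.0728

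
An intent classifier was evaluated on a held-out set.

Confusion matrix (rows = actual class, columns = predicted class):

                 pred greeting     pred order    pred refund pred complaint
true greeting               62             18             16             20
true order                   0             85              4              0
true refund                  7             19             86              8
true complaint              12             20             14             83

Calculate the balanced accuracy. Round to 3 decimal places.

0.712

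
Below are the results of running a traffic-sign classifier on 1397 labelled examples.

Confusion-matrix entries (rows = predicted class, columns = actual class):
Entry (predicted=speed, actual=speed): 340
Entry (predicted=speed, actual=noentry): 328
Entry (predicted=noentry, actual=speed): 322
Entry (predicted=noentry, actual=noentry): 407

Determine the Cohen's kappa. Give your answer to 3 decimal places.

Observed agreement pₒ = trace/N = 747/1397 = 0.5347
Expected agreement pₑ = Σ (rowᵢ·colᵢ)/N² = (662·668 + 735·729)/1397² = 0.5011
κ = (pₒ − pₑ)/(1 − pₑ) = (0.5347 − 0.5011)/(1 − 0.5011) = 0.067

0.067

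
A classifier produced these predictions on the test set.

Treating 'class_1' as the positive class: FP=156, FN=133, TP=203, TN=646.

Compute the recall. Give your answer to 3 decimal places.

0.604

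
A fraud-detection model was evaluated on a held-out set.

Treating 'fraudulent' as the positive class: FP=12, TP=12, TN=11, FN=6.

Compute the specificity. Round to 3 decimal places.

0.478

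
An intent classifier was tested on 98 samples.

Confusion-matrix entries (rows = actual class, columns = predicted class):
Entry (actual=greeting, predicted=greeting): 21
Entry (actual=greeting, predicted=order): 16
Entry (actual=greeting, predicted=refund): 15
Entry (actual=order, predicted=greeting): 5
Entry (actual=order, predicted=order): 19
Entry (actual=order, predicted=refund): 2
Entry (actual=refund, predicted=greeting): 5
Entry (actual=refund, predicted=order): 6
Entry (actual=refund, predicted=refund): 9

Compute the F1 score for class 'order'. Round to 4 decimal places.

0.5672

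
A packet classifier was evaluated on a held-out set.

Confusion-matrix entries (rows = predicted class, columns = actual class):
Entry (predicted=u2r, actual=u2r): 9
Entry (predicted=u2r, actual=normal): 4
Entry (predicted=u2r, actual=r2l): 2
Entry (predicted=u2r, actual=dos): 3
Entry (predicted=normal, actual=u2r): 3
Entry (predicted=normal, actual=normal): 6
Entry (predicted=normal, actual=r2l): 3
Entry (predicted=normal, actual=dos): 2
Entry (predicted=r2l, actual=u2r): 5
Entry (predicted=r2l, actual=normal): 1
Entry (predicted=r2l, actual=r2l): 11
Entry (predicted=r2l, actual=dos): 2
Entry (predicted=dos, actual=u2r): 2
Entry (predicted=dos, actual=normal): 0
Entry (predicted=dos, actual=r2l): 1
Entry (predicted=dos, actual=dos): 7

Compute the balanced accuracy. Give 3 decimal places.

Balanced accuracy = mean of per-class recall.
  u2r: recall = 9/19 = 0.4737
  normal: recall = 6/11 = 0.5455
  r2l: recall = 11/17 = 0.6471
  dos: recall = 7/14 = 0.5000
Mean = (0.4737 + 0.5455 + 0.6471 + 0.5000) / 4 = 0.542

0.542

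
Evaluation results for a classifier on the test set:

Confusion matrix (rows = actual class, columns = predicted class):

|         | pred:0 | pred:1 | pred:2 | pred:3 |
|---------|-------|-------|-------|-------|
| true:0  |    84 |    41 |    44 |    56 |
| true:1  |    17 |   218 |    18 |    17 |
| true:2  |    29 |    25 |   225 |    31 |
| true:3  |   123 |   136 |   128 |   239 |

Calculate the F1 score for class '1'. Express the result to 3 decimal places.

Treat '1' as positive and all other classes as negative.
F1 score = 2·TP/(2·TP+FP+FN).
1: TP=218, FP=41+25+136=202, FN=17+18+17=52 → 436/690 = 0.6319

0.632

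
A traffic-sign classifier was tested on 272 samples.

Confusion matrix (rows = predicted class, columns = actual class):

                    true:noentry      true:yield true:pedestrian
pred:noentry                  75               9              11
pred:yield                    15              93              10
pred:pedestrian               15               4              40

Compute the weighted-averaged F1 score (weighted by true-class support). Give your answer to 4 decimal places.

0.7626

Per-class F1 score (2·TP/(2·TP+FP+FN)):
  noentry: TP=75, FP=9+11=20, FN=15+15=30 → 150/200 = 0.75000
  yield: TP=93, FP=15+10=25, FN=9+4=13 → 186/224 = 0.83036
  pedestrian: TP=40, FP=15+4=19, FN=11+10=21 → 80/120 = 0.66667
Weighted-F1 score = Σ (supportᵢ/N)·F1 scoreᵢ with N=272: (105/272)·0.75000 + (106/272)·0.83036 + (61/272)·0.66667 = 0.7626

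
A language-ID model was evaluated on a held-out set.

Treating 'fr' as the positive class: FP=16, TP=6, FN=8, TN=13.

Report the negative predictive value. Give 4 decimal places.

0.6190

NPV = TN/(TN+FN) = 13/(13+8) = 0.6190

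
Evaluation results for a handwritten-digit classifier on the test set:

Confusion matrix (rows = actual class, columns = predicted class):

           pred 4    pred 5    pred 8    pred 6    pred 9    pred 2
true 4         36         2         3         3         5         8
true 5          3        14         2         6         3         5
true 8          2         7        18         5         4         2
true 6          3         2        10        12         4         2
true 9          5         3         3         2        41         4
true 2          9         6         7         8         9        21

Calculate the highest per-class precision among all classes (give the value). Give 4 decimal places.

Per-class precision (TP/(TP+FP)):
  4: TP=36, FP=3+2+3+5+9=22 → 36/58 = 0.62069
  5: TP=14, FP=2+7+2+3+6=20 → 14/34 = 0.41176
  8: TP=18, FP=3+2+10+3+7=25 → 18/43 = 0.41860
  6: TP=12, FP=3+6+5+2+8=24 → 12/36 = 0.33333
  9: TP=41, FP=5+3+4+4+9=25 → 41/66 = 0.62121
  2: TP=21, FP=8+5+2+2+4=21 → 21/42 = 0.50000
Highest is class '9' with precision = 0.6212.

0.6212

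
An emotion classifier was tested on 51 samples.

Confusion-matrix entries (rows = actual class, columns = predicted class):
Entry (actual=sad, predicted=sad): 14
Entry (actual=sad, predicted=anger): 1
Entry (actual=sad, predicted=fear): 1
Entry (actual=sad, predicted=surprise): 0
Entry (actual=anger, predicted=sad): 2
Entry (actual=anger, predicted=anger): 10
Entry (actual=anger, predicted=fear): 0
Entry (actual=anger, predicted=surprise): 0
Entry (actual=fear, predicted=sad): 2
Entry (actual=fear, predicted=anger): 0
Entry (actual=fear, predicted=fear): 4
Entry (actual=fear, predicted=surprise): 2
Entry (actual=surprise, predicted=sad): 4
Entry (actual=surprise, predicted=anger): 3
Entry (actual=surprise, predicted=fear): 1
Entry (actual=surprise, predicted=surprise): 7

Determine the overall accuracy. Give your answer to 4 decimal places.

0.6863

Accuracy = trace / total = (14+10+4+7=35) / 51 = 35/51 = 0.6863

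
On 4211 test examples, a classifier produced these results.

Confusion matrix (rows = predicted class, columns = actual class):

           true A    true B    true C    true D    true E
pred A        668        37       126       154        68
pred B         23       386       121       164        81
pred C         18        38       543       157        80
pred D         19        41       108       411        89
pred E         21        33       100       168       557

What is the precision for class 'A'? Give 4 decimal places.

Treat 'A' as positive and all other classes as negative.
precision = TP/(TP+FP).
A: TP=668, FP=37+126+154+68=385 → 668/1053 = 0.63438

0.6344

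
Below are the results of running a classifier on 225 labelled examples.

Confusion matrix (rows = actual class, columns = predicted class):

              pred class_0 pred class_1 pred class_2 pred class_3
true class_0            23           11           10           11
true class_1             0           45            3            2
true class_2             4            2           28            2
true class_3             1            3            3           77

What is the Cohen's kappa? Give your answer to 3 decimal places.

Observed agreement pₒ = trace/N = 173/225 = 0.7689
Expected agreement pₑ = Σ (rowᵢ·colᵢ)/N² = (55·28 + 50·61 + 36·44 + 84·92)/225² = 0.2746
κ = (pₒ − pₑ)/(1 − pₑ) = (0.7689 − 0.2746)/(1 − 0.2746) = 0.681

0.681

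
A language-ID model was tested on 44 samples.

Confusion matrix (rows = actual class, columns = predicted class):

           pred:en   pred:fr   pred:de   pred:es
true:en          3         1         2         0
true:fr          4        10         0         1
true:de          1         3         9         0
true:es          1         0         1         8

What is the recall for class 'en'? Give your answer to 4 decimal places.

0.5000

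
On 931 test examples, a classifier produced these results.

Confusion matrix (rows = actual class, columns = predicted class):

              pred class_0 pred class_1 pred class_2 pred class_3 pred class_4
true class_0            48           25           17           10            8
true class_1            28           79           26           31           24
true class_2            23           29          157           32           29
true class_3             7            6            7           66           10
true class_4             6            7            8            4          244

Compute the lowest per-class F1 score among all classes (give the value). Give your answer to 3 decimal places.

0.436

Per-class F1 score (2·TP/(2·TP+FP+FN)):
  class_0: TP=48, FP=28+23+7+6=64, FN=25+17+10+8=60 → 96/220 = 0.4364
  class_1: TP=79, FP=25+29+6+7=67, FN=28+26+31+24=109 → 158/334 = 0.4731
  class_2: TP=157, FP=17+26+7+8=58, FN=23+29+32+29=113 → 314/485 = 0.6474
  class_3: TP=66, FP=10+31+32+4=77, FN=7+6+7+10=30 → 132/239 = 0.5523
  class_4: TP=244, FP=8+24+29+10=71, FN=6+7+8+4=25 → 488/584 = 0.8356
Lowest is class 'class_0' with F1 score = 0.436.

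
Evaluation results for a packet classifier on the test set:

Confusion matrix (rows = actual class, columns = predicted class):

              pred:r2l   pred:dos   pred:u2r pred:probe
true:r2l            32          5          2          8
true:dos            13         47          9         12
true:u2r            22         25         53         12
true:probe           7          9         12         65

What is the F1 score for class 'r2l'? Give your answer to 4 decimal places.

One-vs-rest for 'r2l': TP = diagonal; FP = other classes predicted 'r2l'; FN = 'r2l' predicted as other.
F1 score = 2·TP/(2·TP+FP+FN).
r2l: TP=32, FP=13+22+7=42, FN=5+2+8=15 → 64/121 = 0.52893

0.5289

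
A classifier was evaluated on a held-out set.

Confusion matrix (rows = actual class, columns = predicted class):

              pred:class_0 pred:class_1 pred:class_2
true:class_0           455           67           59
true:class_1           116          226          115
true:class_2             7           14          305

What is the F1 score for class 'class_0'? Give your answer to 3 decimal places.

0.785

One-vs-rest for 'class_0': TP = diagonal; FP = other classes predicted 'class_0'; FN = 'class_0' predicted as other.
F1 score = 2·TP/(2·TP+FP+FN).
class_0: TP=455, FP=116+7=123, FN=67+59=126 → 910/1159 = 0.7852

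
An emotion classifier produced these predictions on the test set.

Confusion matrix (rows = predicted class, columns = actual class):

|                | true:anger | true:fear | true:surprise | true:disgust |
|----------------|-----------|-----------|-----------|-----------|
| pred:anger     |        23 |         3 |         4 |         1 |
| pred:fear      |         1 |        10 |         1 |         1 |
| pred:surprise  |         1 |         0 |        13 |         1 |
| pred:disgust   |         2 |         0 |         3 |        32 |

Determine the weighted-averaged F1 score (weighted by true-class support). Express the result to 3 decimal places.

Per-class F1 score (2·TP/(2·TP+FP+FN)):
  anger: TP=23, FP=3+4+1=8, FN=1+1+2=4 → 46/58 = 0.7931
  fear: TP=10, FP=1+1+1=3, FN=3+0+0=3 → 20/26 = 0.7692
  surprise: TP=13, FP=1+0+1=2, FN=4+1+3=8 → 26/36 = 0.7222
  disgust: TP=32, FP=2+0+3=5, FN=1+1+1=3 → 64/72 = 0.8889
Weighted-F1 score = Σ (supportᵢ/N)·F1 scoreᵢ with N=96: (27/96)·0.7931 + (13/96)·0.7692 + (21/96)·0.7222 + (35/96)·0.8889 = 0.809

0.809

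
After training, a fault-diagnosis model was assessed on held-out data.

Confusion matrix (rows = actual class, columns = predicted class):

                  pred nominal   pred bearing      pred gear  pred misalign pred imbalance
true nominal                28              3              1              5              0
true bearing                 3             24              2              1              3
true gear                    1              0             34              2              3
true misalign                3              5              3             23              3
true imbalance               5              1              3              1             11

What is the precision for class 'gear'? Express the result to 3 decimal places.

precision = TP/(TP+FP).
gear: TP=34, FP=1+2+3+3=9 → 34/43 = 0.7907

0.791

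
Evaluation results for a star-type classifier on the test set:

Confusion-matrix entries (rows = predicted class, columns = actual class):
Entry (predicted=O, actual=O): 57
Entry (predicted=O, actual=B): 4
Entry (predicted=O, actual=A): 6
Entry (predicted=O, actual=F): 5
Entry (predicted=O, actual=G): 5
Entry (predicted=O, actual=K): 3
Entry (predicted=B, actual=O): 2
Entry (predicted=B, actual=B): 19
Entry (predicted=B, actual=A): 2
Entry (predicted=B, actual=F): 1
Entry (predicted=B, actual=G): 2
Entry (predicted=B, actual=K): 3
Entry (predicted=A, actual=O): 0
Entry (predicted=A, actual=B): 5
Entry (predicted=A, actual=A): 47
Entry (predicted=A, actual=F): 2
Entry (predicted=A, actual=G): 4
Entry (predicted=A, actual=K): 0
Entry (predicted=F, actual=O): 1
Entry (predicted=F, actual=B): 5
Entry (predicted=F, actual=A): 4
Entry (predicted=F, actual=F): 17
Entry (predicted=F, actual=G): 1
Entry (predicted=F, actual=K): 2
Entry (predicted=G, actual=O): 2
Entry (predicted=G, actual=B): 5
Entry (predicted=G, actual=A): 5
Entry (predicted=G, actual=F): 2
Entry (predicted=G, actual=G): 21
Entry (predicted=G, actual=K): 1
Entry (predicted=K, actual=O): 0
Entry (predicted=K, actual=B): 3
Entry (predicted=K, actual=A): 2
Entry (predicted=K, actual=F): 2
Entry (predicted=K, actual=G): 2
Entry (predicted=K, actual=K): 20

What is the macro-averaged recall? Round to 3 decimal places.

0.662

Per-class recall (TP/(TP+FN)):
  O: TP=57, FN=2+0+1+2+0=5 → 57/62 = 0.9194
  B: TP=19, FN=4+5+5+5+3=22 → 19/41 = 0.4634
  A: TP=47, FN=6+2+4+5+2=19 → 47/66 = 0.7121
  F: TP=17, FN=5+1+2+2+2=12 → 17/29 = 0.5862
  G: TP=21, FN=5+2+4+1+2=14 → 21/35 = 0.6000
  K: TP=20, FN=3+3+0+2+1=9 → 20/29 = 0.6897
Macro-recall = mean = (0.9194 + 0.4634 + 0.7121 + 0.5862 + 0.6000 + 0.6897) / 6 = 0.662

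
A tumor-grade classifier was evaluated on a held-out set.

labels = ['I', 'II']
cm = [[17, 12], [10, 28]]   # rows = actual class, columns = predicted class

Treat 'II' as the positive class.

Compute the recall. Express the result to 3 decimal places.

0.737

Recall = TP/(TP+FN) = 28/(28+10) = 28/38 = 0.737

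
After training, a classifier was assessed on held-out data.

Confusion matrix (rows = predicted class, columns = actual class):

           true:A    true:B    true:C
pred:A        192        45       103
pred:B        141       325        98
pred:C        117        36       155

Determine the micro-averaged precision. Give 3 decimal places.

0.554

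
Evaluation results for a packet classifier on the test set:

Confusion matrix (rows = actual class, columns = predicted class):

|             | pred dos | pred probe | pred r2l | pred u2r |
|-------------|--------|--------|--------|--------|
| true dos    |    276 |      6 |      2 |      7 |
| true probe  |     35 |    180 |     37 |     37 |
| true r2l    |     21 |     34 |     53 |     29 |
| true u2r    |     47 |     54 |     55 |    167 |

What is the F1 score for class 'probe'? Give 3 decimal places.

0.639

F1 score = 2·TP/(2·TP+FP+FN).
probe: TP=180, FP=6+34+54=94, FN=35+37+37=109 → 360/563 = 0.6394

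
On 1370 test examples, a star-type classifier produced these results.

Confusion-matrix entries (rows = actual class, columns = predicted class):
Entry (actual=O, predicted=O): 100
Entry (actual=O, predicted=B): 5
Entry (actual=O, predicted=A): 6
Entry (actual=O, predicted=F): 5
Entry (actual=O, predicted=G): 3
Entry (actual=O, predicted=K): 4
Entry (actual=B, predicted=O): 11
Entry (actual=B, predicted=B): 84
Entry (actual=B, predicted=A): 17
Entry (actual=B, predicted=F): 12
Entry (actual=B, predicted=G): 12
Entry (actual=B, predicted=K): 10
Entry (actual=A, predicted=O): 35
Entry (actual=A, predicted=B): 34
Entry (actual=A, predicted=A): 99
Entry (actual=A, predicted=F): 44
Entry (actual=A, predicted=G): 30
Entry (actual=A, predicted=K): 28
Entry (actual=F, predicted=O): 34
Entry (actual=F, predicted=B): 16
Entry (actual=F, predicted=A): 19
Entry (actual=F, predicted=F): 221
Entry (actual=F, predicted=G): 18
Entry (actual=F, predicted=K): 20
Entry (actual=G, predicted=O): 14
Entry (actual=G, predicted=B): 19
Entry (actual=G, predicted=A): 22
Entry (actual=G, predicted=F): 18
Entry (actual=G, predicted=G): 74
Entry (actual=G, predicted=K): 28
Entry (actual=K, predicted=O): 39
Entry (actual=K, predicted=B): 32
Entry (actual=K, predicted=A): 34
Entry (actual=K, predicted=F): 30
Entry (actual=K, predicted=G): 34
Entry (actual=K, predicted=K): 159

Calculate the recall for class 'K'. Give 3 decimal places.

Treat 'K' as positive and all other classes as negative.
recall = TP/(TP+FN).
K: TP=159, FN=39+32+34+30+34=169 → 159/328 = 0.4848

0.485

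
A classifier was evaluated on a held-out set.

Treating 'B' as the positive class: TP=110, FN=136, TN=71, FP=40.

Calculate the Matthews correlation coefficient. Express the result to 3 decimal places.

0.081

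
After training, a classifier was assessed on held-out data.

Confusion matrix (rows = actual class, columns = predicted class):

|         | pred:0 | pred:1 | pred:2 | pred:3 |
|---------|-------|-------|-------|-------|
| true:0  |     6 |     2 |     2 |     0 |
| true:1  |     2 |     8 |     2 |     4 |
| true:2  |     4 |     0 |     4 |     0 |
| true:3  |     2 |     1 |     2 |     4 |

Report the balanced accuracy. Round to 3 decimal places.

Balanced accuracy = mean of per-class recall.
  0: recall = 6/10 = 0.6000
  1: recall = 8/16 = 0.5000
  2: recall = 4/8 = 0.5000
  3: recall = 4/9 = 0.4444
Mean = (0.6000 + 0.5000 + 0.5000 + 0.4444) / 4 = 0.511

0.511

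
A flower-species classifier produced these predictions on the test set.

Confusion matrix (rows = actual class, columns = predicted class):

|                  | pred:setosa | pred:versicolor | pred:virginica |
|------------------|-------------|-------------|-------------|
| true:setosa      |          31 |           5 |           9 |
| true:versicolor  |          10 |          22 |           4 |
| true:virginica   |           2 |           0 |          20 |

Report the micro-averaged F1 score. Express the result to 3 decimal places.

Micro-averaging pools counts across classes: ΣTP=73, ΣFP=30, ΣFN=30.
Micro-F1 score = 2·TP/(2·TP+FP+FN) on pooled counts = 0.709 (equals overall accuracy in single-label multiclass).

0.709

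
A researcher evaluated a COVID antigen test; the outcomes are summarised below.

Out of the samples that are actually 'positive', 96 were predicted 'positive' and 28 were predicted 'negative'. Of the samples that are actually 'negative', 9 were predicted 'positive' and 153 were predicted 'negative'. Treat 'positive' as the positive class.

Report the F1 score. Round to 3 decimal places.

Precision = TP/(TP+FP) = 96/105 = 0.9143
Recall = TP/(TP+FN) = 96/124 = 0.7742
F1 = 2·TP/(2·TP+FP+FN) = 192/229 = 0.838

0.838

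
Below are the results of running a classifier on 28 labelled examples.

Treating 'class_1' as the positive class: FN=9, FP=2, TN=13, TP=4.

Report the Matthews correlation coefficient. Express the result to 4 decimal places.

MCC = (TP·TN − FP·FN) / √((TP+FP)(TP+FN)(TN+FP)(TN+FN))
Numerator = 4·13 − 2·9 = 34
Denominator = √(6·13·15·22) = √25740 = 160.4369
MCC = 34 / 160.4369 = 0.2119

0.2119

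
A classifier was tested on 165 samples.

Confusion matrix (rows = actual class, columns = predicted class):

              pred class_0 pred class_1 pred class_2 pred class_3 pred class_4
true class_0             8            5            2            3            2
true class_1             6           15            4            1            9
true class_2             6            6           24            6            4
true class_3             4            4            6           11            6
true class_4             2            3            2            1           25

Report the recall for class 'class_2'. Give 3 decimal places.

0.522

Treat 'class_2' as positive and all other classes as negative.
recall = TP/(TP+FN).
class_2: TP=24, FN=6+6+6+4=22 → 24/46 = 0.5217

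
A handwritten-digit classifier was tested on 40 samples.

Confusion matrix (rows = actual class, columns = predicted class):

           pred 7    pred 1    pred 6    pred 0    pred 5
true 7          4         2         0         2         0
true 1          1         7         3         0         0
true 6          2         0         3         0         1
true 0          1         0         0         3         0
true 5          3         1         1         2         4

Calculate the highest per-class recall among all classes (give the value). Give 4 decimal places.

Per-class recall (TP/(TP+FN)):
  7: TP=4, FN=2+0+2+0=4 → 4/8 = 0.50000
  1: TP=7, FN=1+3+0+0=4 → 7/11 = 0.63636
  6: TP=3, FN=2+0+0+1=3 → 3/6 = 0.50000
  0: TP=3, FN=1+0+0+0=1 → 3/4 = 0.75000
  5: TP=4, FN=3+1+1+2=7 → 4/11 = 0.36364
Highest is class '0' with recall = 0.7500.

0.7500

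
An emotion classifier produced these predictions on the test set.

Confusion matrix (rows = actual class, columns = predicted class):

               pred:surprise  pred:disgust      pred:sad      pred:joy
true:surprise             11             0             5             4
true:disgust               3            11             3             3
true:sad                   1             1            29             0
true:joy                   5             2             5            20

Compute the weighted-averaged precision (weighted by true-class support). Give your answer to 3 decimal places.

Per-class precision (TP/(TP+FP)):
  surprise: TP=11, FP=3+1+5=9 → 11/20 = 0.5500
  disgust: TP=11, FP=0+1+2=3 → 11/14 = 0.7857
  sad: TP=29, FP=5+3+5=13 → 29/42 = 0.6905
  joy: TP=20, FP=4+3+0=7 → 20/27 = 0.7407
Weighted-precision = Σ (supportᵢ/N)·precisionᵢ with N=103: (20/103)·0.5500 + (20/103)·0.7857 + (31/103)·0.6905 + (32/103)·0.7407 = 0.697

0.697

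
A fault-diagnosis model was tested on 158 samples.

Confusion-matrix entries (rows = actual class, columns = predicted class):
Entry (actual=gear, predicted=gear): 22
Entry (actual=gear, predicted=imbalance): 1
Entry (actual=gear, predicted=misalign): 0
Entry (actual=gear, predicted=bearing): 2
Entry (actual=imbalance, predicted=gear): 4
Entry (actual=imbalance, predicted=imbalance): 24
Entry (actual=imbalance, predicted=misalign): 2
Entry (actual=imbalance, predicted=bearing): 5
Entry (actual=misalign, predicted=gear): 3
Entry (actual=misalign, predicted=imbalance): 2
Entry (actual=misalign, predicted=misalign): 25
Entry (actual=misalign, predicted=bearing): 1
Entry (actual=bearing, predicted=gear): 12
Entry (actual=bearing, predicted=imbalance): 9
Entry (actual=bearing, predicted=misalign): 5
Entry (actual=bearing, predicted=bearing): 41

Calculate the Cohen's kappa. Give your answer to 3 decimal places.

0.605

Observed agreement pₒ = trace/N = 112/158 = 0.7089
Expected agreement pₑ = Σ (rowᵢ·colᵢ)/N² = (25·41 + 35·36 + 31·32 + 67·49)/158² = 0.2628
κ = (pₒ − pₑ)/(1 − pₑ) = (0.7089 − 0.2628)/(1 − 0.2628) = 0.605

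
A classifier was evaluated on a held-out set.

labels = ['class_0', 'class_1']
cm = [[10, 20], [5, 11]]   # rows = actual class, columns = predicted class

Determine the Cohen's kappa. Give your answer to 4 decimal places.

0.0171

Observed agreement pₒ = trace/N = 21/46 = 0.45652
Expected agreement pₑ = Σ (rowᵢ·colᵢ)/N² = (30·15 + 16·31)/46² = 0.44707
κ = (pₒ − pₑ)/(1 − pₑ) = (0.45652 − 0.44707)/(1 − 0.44707) = 0.0171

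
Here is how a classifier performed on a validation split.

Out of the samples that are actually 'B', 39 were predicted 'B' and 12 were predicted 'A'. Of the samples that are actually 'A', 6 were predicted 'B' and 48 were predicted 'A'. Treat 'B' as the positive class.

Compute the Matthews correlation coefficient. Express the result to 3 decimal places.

MCC = (TP·TN − FP·FN) / √((TP+FP)(TP+FN)(TN+FP)(TN+FN))
Numerator = 39·48 − 6·12 = 1800
Denominator = √(45·51·54·60) = √7435800 = 2726.8663
MCC = 1800 / 2726.8663 = 0.660

0.660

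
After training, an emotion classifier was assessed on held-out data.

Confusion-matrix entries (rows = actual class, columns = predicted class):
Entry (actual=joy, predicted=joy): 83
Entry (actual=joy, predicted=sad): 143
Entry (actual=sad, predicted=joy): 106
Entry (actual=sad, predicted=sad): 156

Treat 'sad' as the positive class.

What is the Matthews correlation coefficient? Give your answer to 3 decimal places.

-0.038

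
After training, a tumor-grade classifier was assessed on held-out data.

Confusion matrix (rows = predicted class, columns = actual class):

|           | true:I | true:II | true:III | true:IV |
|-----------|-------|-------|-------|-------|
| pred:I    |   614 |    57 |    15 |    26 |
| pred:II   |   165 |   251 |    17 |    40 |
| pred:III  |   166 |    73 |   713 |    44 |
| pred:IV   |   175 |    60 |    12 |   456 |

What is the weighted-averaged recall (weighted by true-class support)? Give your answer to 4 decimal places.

Per-class recall (TP/(TP+FN)):
  I: TP=614, FN=165+166+175=506 → 614/1120 = 0.54821
  II: TP=251, FN=57+73+60=190 → 251/441 = 0.56916
  III: TP=713, FN=15+17+12=44 → 713/757 = 0.94188
  IV: TP=456, FN=26+40+44=110 → 456/566 = 0.80565
Weighted-recall = Σ (supportᵢ/N)·recallᵢ with N=2884: (1120/2884)·0.54821 + (441/2884)·0.56916 + (757/2884)·0.94188 + (566/2884)·0.80565 = 0.7053

0.7053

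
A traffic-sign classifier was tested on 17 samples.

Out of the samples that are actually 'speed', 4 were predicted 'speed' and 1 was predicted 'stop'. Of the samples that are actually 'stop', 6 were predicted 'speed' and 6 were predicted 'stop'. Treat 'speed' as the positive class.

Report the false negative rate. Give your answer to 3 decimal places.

0.200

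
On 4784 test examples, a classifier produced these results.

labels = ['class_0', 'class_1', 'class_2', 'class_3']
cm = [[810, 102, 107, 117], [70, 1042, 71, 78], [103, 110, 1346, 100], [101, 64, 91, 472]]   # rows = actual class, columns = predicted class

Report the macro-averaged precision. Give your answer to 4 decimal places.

0.7467

Per-class precision (TP/(TP+FP)):
  class_0: TP=810, FP=70+103+101=274 → 810/1084 = 0.74723
  class_1: TP=1042, FP=102+110+64=276 → 1042/1318 = 0.79059
  class_2: TP=1346, FP=107+71+91=269 → 1346/1615 = 0.83344
  class_3: TP=472, FP=117+78+100=295 → 472/767 = 0.61538
Macro-precision = mean = (0.74723 + 0.79059 + 0.83344 + 0.61538) / 4 = 0.7467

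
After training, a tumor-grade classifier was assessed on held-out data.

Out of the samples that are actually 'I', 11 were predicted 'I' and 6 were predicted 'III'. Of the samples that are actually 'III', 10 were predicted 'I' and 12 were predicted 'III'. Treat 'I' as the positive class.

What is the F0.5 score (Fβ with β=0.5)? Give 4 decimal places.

Fβ = (1+β²)·TP / ((1+β²)·TP + β²·FN + FP), with β²=1/4
= 1.25·11 / (1.25·11 + 0.25·6 + 10) = 0.5446

0.5446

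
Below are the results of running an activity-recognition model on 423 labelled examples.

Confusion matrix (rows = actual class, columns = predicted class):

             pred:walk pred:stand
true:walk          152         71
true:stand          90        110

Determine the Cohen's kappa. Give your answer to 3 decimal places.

0.233

Observed agreement pₒ = trace/N = 262/423 = 0.6194
Expected agreement pₑ = Σ (rowᵢ·colᵢ)/N² = (223·242 + 200·181)/423² = 0.5039
κ = (pₒ − pₑ)/(1 − pₑ) = (0.6194 − 0.5039)/(1 − 0.5039) = 0.233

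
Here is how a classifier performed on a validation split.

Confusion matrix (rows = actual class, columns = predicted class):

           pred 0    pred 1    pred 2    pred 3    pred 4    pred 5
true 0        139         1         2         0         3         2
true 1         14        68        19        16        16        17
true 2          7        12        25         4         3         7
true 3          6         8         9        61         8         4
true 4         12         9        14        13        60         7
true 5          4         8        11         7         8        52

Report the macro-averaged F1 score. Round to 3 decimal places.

0.584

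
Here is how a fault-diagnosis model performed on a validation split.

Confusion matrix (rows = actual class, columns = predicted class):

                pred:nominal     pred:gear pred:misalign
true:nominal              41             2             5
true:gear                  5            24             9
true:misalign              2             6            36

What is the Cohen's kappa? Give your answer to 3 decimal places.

0.663

Observed agreement pₒ = trace/N = 101/130 = 0.7769
Expected agreement pₑ = Σ (rowᵢ·colᵢ)/N² = (48·48 + 38·32 + 44·50)/130² = 0.3385
κ = (pₒ − pₑ)/(1 − pₑ) = (0.7769 − 0.3385)/(1 − 0.3385) = 0.663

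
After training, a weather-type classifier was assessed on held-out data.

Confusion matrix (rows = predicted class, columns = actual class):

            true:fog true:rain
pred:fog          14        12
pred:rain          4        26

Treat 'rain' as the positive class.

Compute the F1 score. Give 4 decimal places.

0.7647

Precision = TP/(TP+FP) = 26/30 = 0.8667
Recall = TP/(TP+FN) = 26/38 = 0.6842
F1 = 2·TP/(2·TP+FP+FN) = 52/68 = 0.7647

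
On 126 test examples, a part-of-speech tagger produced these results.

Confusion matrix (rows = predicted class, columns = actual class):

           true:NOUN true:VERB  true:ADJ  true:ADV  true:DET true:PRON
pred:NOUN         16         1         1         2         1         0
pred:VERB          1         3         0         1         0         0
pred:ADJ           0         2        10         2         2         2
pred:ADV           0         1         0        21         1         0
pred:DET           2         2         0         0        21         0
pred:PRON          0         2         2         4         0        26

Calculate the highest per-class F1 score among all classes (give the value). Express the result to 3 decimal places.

0.840

Per-class F1 score (2·TP/(2·TP+FP+FN)):
  NOUN: TP=16, FP=1+1+2+1+0=5, FN=1+0+0+2+0=3 → 32/40 = 0.8000
  VERB: TP=3, FP=1+0+1+0+0=2, FN=1+2+1+2+2=8 → 6/16 = 0.3750
  ADJ: TP=10, FP=0+2+2+2+2=8, FN=1+0+0+0+2=3 → 20/31 = 0.6452
  ADV: TP=21, FP=0+1+0+1+0=2, FN=2+1+2+0+4=9 → 42/53 = 0.7925
  DET: TP=21, FP=2+2+0+0+0=4, FN=1+0+2+1+0=4 → 42/50 = 0.8400
  PRON: TP=26, FP=0+2+2+4+0=8, FN=0+0+2+0+0=2 → 52/62 = 0.8387
Highest is class 'DET' with F1 score = 0.840.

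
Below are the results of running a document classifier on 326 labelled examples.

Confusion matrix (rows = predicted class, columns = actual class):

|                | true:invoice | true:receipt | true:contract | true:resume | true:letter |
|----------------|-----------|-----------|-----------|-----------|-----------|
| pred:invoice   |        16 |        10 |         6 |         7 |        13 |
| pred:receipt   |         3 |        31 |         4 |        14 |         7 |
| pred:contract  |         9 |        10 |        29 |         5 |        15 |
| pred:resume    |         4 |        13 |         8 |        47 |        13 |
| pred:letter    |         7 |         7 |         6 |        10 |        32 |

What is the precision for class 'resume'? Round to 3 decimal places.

0.553

Take TP from the diagonal, FP from the rest of the 'resume' prediction marginal, FN from the rest of the 'resume' actual marginal.
precision = TP/(TP+FP).
resume: TP=47, FP=4+13+8+13=38 → 47/85 = 0.5529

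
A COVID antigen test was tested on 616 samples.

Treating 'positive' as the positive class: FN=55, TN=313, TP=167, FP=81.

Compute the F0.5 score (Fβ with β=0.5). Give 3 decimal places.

Fβ = (1+β²)·TP / ((1+β²)·TP + β²·FN + FP), with β²=1/4
= 1.25·167 / (1.25·167 + 0.25·55 + 81) = 0.688

0.688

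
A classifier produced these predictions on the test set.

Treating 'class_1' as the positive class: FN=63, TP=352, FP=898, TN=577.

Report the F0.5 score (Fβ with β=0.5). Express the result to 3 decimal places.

Fβ = (1+β²)·TP / ((1+β²)·TP + β²·FN + FP), with β²=1/4
= 1.25·352 / (1.25·352 + 0.25·63 + 898) = 0.325

0.325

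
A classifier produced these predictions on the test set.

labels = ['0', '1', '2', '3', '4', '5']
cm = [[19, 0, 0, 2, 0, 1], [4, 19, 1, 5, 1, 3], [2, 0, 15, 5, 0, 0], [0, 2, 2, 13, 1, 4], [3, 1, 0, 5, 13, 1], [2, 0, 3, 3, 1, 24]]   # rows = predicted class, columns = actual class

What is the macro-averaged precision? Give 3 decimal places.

Per-class precision (TP/(TP+FP)):
  0: TP=19, FP=0+0+2+0+1=3 → 19/22 = 0.8636
  1: TP=19, FP=4+1+5+1+3=14 → 19/33 = 0.5758
  2: TP=15, FP=2+0+5+0+0=7 → 15/22 = 0.6818
  3: TP=13, FP=0+2+2+1+4=9 → 13/22 = 0.5909
  4: TP=13, FP=3+1+0+5+1=10 → 13/23 = 0.5652
  5: TP=24, FP=2+0+3+3+1=9 → 24/33 = 0.7273
Macro-precision = mean = (0.8636 + 0.5758 + 0.6818 + 0.5909 + 0.5652 + 0.7273) / 6 = 0.667

0.667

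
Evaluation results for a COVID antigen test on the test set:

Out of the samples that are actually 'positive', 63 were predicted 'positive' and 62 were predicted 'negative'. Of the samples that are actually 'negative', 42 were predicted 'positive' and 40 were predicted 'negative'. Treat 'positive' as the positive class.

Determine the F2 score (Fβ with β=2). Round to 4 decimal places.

Fβ = (1+β²)·TP / ((1+β²)·TP + β²·FN + FP), with β²=4
= 5·63 / (5·63 + 4·62 + 42) = 0.5207

0.5207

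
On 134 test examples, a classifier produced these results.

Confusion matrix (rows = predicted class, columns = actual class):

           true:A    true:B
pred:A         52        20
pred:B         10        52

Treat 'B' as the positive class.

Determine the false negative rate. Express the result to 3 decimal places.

FNR = FN/(FN+TP) = 20/(20+52) = 0.278

0.278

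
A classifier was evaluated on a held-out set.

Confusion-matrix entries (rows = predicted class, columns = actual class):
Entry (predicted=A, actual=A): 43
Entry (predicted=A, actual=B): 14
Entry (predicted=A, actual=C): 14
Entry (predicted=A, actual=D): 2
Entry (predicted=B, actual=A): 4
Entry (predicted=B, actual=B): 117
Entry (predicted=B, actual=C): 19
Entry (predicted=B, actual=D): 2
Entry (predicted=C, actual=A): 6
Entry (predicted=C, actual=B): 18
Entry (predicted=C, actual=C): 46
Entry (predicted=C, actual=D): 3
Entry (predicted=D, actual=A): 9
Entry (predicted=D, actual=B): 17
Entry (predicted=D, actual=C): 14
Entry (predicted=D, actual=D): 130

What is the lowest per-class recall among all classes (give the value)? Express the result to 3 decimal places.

0.495

Per-class recall (TP/(TP+FN)):
  A: TP=43, FN=4+6+9=19 → 43/62 = 0.6935
  B: TP=117, FN=14+18+17=49 → 117/166 = 0.7048
  C: TP=46, FN=14+19+14=47 → 46/93 = 0.4946
  D: TP=130, FN=2+2+3=7 → 130/137 = 0.9489
Lowest is class 'C' with recall = 0.495.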